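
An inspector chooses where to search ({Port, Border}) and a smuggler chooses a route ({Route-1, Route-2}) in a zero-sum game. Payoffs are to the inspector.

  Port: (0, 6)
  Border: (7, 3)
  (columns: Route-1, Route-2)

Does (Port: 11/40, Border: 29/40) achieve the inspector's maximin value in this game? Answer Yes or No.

Against Route-1 this mix gives (11/40)·0 + (29/40)·7 = 203/40.
Against Route-2 this mix gives (11/40)·6 + (29/40)·3 = 153/40.
The smuggler will play Route-2, holding the inspector to 153/40. Shifting weight toward the row that does better against Route-2 would raise this floor (the equalizing mix achieves 21/5 against both Route-2 and Route-1), so the proposed strategy is not optimal.

No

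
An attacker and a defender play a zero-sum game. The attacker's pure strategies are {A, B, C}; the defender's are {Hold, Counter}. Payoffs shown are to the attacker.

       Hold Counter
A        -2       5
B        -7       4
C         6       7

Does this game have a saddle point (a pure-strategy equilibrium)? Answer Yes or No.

Row minima: A → -2, B → -7, C → 6; maximin = 6.
Column maxima: Hold → 6, Counter → 7; minimax = 6.
maximin = minimax = 6, so a saddle point exists.

Yes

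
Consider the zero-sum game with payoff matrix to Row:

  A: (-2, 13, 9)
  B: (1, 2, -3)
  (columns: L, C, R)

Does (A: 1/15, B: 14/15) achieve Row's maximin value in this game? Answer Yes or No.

No

Against L this mix gives (1/15)·(-2) + (14/15)·1 = 4/5.
Against C this mix gives (1/15)·13 + (14/15)·2 = 41/15.
Against R this mix gives (1/15)·9 + (14/15)·(-3) = -11/5.
Column will play R, holding Row to -11/5. Shifting weight toward the row that does better against R would raise this floor (the equalizing mix achieves 1/5 against both R and L), so the proposed strategy is not optimal.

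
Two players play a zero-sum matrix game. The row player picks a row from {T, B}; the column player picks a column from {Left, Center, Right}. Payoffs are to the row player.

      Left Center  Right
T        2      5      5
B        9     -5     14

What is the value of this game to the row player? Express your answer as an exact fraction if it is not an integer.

Row minima: T → 2, B → -5; maximin = 2.
Column maxima: Left → 9, Center → 5, Right → 14; minimax = 5.
2 ≠ 5, so there is no saddle point; optimal play is mixed.
Right is strictly dominated by Left (it gives the row player strictly more in every row), so the column player never plays it.
On the remaining 2×2 (T, B vs Left, Center):
Let the row player play T with probability p. Expected payoff against Left: 2p + 9(1−p) = −7p + 9; against Center: 5p + (-5)(1−p) = 10p − 5.
Setting these equal: −7p + 9 = 10p − 5 ⇒ −17p = -14 ⇒ p = 14/17, and the value is (-7)·(14/17) + 9 = 55/17.
For the column player: with q = P(Left), equating T's and B's payoffs gives −3q + 5 = 14q − 5 ⇒ q = 10/17.

55/17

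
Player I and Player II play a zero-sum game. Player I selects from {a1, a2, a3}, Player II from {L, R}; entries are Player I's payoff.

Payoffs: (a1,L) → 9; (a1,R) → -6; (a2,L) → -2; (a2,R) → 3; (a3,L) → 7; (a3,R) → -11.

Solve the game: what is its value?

3/4

Row minima: a1 → -6, a2 → -2, a3 → -11; maximin = -2.
Column maxima: L → 9, R → 3; minimax = 3.
-2 ≠ 3, so there is no saddle point; optimal play is mixed.
a3 is strictly dominated by a1, so Player I never plays it.
On the remaining 2×2 (a1, a2 vs L, R):
Let Player I play a1 with probability p. Expected payoff against L: 9p + (-2)(1−p) = 11p − 2; against R: (-6)p + 3(1−p) = −9p + 3.
Setting these equal: 11p − 2 = −9p + 3 ⇒ 20p = 5 ⇒ p = 1/4, and the value is (11)·(1/4) − 2 = 3/4.
For Player II: with q = P(L), equating a1's and a2's payoffs gives 15q − 6 = −5q + 3 ⇒ q = 9/20.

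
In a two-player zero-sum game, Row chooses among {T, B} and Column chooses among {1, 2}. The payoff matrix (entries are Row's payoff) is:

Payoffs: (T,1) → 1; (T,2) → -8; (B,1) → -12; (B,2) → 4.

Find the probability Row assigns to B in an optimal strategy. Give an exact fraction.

9/25

Row minima: T → -8, B → -12; maximin = -8.
Column maxima: 1 → 1, 2 → 4; minimax = 1.
-8 ≠ 1, so there is no saddle point; optimal play is mixed.
Let Row play T with probability p. Expected payoff against 1: 1p + (-12)(1−p) = 13p − 12; against 2: (-8)p + 4(1−p) = −12p + 4.
Setting these equal: 13p − 12 = −12p + 4 ⇒ 25p = 16 ⇒ p = 16/25, and the value is (13)·(16/25) − 12 = -92/25.
For Column: with q = P(1), equating T's and B's payoffs gives 9q − 8 = −16q + 4 ⇒ q = 12/25.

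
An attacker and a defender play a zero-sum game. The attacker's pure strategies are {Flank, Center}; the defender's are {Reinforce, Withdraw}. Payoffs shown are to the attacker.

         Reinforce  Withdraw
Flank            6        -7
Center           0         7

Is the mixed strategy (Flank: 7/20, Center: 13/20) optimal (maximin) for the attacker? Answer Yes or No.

Against Reinforce this mix gives (7/20)·6 + (13/20)·0 = 21/10.
Against Withdraw this mix gives (7/20)·(-7) + (13/20)·7 = 21/10.
All of the defender's active replies (Reinforce, Withdraw) yield 21/10, and no column does worse for the attacker. The mix makes the defender indifferent and guarantees 21/10, so it is optimal.

Yes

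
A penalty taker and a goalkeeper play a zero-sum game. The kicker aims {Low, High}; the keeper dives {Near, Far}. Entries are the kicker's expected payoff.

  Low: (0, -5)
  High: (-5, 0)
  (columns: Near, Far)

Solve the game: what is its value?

Row minima: Low → -5, High → -5; maximin = -5.
Column maxima: Near → 0, Far → 0; minimax = 0.
-5 ≠ 0, so there is no saddle point; optimal play is mixed.
Let the kicker play Low with probability p. Expected payoff against Near: 0p + (-5)(1−p) = 5p − 5; against Far: (-5)p + 0(1−p) = −5p.
Setting these equal: 5p − 5 = −5p ⇒ 10p = 5 ⇒ p = 1/2, and the value is (5)·(1/2) − 5 = -5/2.
For the keeper: with q = P(Near), equating Low's and High's payoffs gives 5q − 5 = −5q ⇒ q = 1/2.

-5/2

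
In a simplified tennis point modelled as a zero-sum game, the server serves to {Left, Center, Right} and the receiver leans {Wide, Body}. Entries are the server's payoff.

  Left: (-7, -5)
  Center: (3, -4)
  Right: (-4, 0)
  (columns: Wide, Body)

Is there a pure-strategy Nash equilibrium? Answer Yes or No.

No

Row minima: Left → -7, Center → -4, Right → -4; maximin = -4.
Column maxima: Wide → 3, Body → 0; minimax = 0.
-4 ≠ 0, so no pure-strategy equilibrium exists.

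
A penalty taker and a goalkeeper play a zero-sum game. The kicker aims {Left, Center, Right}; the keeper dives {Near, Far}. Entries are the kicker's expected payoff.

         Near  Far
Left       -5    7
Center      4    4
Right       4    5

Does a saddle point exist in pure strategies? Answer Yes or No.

Row minima: Left → -5, Center → 4, Right → 4; maximin = 4.
Column maxima: Near → 4, Far → 7; minimax = 4.
maximin = minimax = 4, so a saddle point exists.

Yes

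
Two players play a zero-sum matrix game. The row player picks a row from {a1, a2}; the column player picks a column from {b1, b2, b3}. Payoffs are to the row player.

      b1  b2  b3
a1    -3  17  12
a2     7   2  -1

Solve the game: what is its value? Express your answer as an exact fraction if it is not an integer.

Row minima: a1 → -3, a2 → -1; maximin = -1.
Column maxima: b1 → 7, b2 → 17, b3 → 12; minimax = 7.
-1 ≠ 7, so there is no saddle point; optimal play is mixed.
b2 is strictly dominated by b3 (it gives the row player strictly more in every row), so the column player never plays it.
On the remaining 2×2 (a1, a2 vs b1, b3):
Let the row player play a1 with probability p. Expected payoff against b1: (-3)p + 7(1−p) = −10p + 7; against b3: 12p + (-1)(1−p) = 13p − 1.
Setting these equal: −10p + 7 = 13p − 1 ⇒ −23p = -8 ⇒ p = 8/23, and the value is (-10)·(8/23) + 7 = 81/23.
For the column player: with q = P(b1), equating a1's and a2's payoffs gives −15q + 12 = 8q − 1 ⇒ q = 13/23.

81/23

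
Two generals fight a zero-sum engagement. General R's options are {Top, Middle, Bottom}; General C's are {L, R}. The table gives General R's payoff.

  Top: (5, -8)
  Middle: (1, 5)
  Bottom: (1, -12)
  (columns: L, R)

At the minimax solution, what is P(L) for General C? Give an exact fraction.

Row minima: Top → -8, Middle → 1, Bottom → -12; maximin = 1.
Column maxima: L → 5, R → 5; minimax = 5.
1 ≠ 5, so there is no saddle point; optimal play is mixed.
Bottom is strictly dominated by Top, so General R never plays it.
On the remaining 2×2 (Top, Middle vs L, R):
Let General R play Top with probability p. Expected payoff against L: 5p + 1(1−p) = 4p + 1; against R: (-8)p + 5(1−p) = −13p + 5.
Setting these equal: 4p + 1 = −13p + 5 ⇒ 17p = 4 ⇒ p = 4/17, and the value is (4)·(4/17) + 1 = 33/17.
For General C: with q = P(L), equating Top's and Middle's payoffs gives 13q − 8 = −4q + 5 ⇒ q = 13/17.

13/17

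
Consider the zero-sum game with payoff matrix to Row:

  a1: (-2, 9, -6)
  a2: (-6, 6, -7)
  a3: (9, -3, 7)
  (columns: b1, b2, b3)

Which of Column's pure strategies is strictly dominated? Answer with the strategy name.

b1

b3 holds Row's payoff strictly below b1 in every row: -6 < -2, -7 < -6, 7 < 9.
So b1 is strictly dominated for Column.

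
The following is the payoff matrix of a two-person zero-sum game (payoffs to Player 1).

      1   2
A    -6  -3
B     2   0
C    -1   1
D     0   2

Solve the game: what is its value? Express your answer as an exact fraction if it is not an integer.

1

Row minima: A → -6, B → 0, C → -1, D → 0; maximin = 0.
Column maxima: 1 → 2, 2 → 2; minimax = 2.
0 ≠ 2, so there is no saddle point; optimal play is mixed.
A is strictly dominated by B, so Player 1 never plays it.
C is strictly dominated by D, so Player 1 never plays it.
On the remaining 2×2 (B, D vs 1, 2):
Let Player 1 play B with probability p. Expected payoff against 1: 2p + 0(1−p) = 2p; against 2: 0p + 2(1−p) = −2p + 2.
Setting these equal: 2p = −2p + 2 ⇒ 4p = 2 ⇒ p = 1/2, and the value is (2)·(1/2) = 1.
For Player 2: with q = P(1), equating B's and D's payoffs gives 2q = −2q + 2 ⇒ q = 1/2.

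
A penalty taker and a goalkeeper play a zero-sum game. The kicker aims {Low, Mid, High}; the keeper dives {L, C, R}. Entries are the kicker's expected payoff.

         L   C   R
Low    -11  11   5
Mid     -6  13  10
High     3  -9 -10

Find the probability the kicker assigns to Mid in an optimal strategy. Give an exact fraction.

Row minima: Low → -11, Mid → -6, High → -10; maximin = -6.
Column maxima: L → 3, C → 13, R → 10; minimax = 3.
-6 ≠ 3, so there is no saddle point; optimal play is mixed.
Low is strictly dominated by Mid, so the kicker never plays it.
C is strictly dominated by R (it gives the kicker strictly more in every row), so the keeper never plays it.
On the remaining 2×2 (Mid, High vs L, R):
Let the kicker play Mid with probability p. Expected payoff against L: (-6)p + 3(1−p) = −9p + 3; against R: 10p + (-10)(1−p) = 20p − 10.
Setting these equal: −9p + 3 = 20p − 10 ⇒ −29p = -13 ⇒ p = 13/29, and the value is (-9)·(13/29) + 3 = -30/29.
For the keeper: with q = P(L), equating Mid's and High's payoffs gives −16q + 10 = 13q − 10 ⇒ q = 20/29.

13/29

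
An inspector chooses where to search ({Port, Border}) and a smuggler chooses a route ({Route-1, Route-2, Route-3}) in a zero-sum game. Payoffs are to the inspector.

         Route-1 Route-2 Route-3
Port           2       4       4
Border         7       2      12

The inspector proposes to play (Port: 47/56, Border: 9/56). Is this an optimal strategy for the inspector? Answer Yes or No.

No

Against Route-1 this mix gives (47/56)·2 + (9/56)·7 = 157/56.
Against Route-2 this mix gives (47/56)·4 + (9/56)·2 = 103/28.
Against Route-3 this mix gives (47/56)·4 + (9/56)·12 = 37/7.
The smuggler will play Route-1, holding the inspector to 157/56. Shifting weight toward the row that does better against Route-1 would raise this floor (the equalizing mix achieves 24/7 against both Route-1 and Route-2), so the proposed strategy is not optimal.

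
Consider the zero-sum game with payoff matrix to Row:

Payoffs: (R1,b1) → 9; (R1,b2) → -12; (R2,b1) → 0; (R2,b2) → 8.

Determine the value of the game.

72/29

Row minima: R1 → -12, R2 → 0; maximin = 0.
Column maxima: b1 → 9, b2 → 8; minimax = 8.
0 ≠ 8, so there is no saddle point; optimal play is mixed.
Let Row play R1 with probability p. Expected payoff against b1: 9p + 0(1−p) = 9p; against b2: (-12)p + 8(1−p) = −20p + 8.
Setting these equal: 9p = −20p + 8 ⇒ 29p = 8 ⇒ p = 8/29, and the value is (9)·(8/29) = 72/29.
For Column: with q = P(b1), equating R1's and R2's payoffs gives 21q − 12 = −8q + 8 ⇒ q = 20/29.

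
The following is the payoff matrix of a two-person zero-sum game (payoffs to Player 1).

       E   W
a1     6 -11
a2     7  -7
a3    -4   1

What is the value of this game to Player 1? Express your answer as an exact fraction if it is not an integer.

-21/19

Row minima: a1 → -11, a2 → -7, a3 → -4; maximin = -4.
Column maxima: E → 7, W → 1; minimax = 1.
-4 ≠ 1, so there is no saddle point; optimal play is mixed.
a1 is strictly dominated by a2, so Player 1 never plays it.
On the remaining 2×2 (a2, a3 vs E, W):
Let Player 1 play a2 with probability p. Expected payoff against E: 7p + (-4)(1−p) = 11p − 4; against W: (-7)p + 1(1−p) = −8p + 1.
Setting these equal: 11p − 4 = −8p + 1 ⇒ 19p = 5 ⇒ p = 5/19, and the value is (11)·(5/19) − 4 = -21/19.
For Player 2: with q = P(E), equating a2's and a3's payoffs gives 14q − 7 = −5q + 1 ⇒ q = 8/19.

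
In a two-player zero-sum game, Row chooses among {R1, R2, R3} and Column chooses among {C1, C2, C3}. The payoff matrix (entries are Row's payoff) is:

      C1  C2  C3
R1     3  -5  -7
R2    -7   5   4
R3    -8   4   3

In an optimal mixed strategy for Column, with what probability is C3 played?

Row minima: R1 → -7, R2 → -7, R3 → -8; maximin = -7.
Column maxima: C1 → 3, C2 → 5, C3 → 4; minimax = 3.
-7 ≠ 3, so there is no saddle point; optimal play is mixed.
R3 is strictly dominated by R2, so Row never plays it.
C2 is strictly dominated by C3 (it gives Row strictly more in every row), so Column never plays it.
On the remaining 2×2 (R1, R2 vs C1, C3):
Let Row play R1 with probability p. Expected payoff against C1: 3p + (-7)(1−p) = 10p − 7; against C3: (-7)p + 4(1−p) = −11p + 4.
Setting these equal: 10p − 7 = −11p + 4 ⇒ 21p = 11 ⇒ p = 11/21, and the value is (10)·(11/21) − 7 = -37/21.
For Column: with q = P(C1), equating R1's and R2's payoffs gives 10q − 7 = −11q + 4 ⇒ q = 11/21.

10/21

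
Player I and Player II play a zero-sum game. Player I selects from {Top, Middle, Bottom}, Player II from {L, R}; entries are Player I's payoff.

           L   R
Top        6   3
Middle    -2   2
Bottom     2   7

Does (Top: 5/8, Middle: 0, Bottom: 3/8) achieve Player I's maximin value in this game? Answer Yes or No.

Yes

Against L this mix gives (5/8)·6 + (3/8)·2 = 9/2.
Against R this mix gives (5/8)·3 + (3/8)·7 = 9/2.
All of Player II's active replies (L, R) yield 9/2, and no column does worse for Player I. The mix makes Player II indifferent and guarantees 9/2, so it is optimal.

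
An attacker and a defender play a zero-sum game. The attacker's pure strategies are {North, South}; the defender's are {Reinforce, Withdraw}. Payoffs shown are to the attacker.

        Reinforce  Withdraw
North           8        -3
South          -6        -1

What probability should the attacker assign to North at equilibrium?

Row minima: North → -3, South → -6; maximin = -3.
Column maxima: Reinforce → 8, Withdraw → -1; minimax = -1.
-3 ≠ -1, so there is no saddle point; optimal play is mixed.
Let the attacker play North with probability p. Expected payoff against Reinforce: 8p + (-6)(1−p) = 14p − 6; against Withdraw: (-3)p + (-1)(1−p) = −2p − 1.
Setting these equal: 14p − 6 = −2p − 1 ⇒ 16p = 5 ⇒ p = 5/16, and the value is (14)·(5/16) − 6 = -13/8.
For the defender: with q = P(Reinforce), equating North's and South's payoffs gives 11q − 3 = −5q − 1 ⇒ q = 1/8.

5/16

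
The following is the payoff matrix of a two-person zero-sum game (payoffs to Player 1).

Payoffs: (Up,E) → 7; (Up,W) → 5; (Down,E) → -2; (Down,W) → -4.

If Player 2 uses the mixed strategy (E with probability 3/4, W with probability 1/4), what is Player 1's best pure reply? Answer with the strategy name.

Up

Expected payoff of Up: (3/4)·7 + (1/4)·5 = 13/2.
Expected payoff of Down: (3/4)·(-2) + (1/4)·(-4) = -5/2.
The largest is 13/2, so Player 1's best response is Up.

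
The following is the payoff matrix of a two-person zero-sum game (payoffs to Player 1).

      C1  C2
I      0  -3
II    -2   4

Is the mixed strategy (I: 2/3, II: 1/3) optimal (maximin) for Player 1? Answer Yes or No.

Yes

Against C1 this mix gives (2/3)·0 + (1/3)·(-2) = -2/3.
Against C2 this mix gives (2/3)·(-3) + (1/3)·4 = -2/3.
All of Player 2's active replies (C1, C2) yield -2/3, and no column does worse for Player 1. The mix makes Player 2 indifferent and guarantees -2/3, so it is optimal.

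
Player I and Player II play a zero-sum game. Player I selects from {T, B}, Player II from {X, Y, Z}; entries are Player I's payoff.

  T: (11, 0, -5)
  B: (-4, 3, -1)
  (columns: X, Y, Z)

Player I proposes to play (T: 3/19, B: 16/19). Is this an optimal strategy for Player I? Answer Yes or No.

Against X this mix gives (3/19)·11 + (16/19)·(-4) = -31/19.
Against Y this mix gives (3/19)·0 + (16/19)·3 = 48/19.
Against Z this mix gives (3/19)·(-5) + (16/19)·(-1) = -31/19.
All of Player II's active replies (X, Z) yield -31/19, and no column does worse for Player I. The mix makes Player II indifferent and guarantees -31/19, so it is optimal.

Yes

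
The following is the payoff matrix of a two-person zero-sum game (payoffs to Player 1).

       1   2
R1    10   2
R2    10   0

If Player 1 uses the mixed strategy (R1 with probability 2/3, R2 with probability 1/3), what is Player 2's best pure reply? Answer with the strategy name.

2

If Player 2 plays 1, Player 1's expected payoff is (2/3)·10 + (1/3)·10 = 10.
If Player 2 plays 2, Player 1's expected payoff is (2/3)·2 + (1/3)·0 = 4/3.
Player 2 minimizes Player 1's payoff; the smallest is 4/3, so the best response is 2.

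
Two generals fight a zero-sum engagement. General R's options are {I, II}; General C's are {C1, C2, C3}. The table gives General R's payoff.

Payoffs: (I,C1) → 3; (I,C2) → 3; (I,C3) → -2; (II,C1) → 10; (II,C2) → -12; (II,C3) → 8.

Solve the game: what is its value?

0

Row minima: I → -2, II → -12; maximin = -2.
Column maxima: C1 → 10, C2 → 3, C3 → 8; minimax = 3.
-2 ≠ 3, so there is no saddle point; optimal play is mixed.
C1 is strictly dominated by C3 (it gives General R strictly more in every row), so General C never plays it.
On the remaining 2×2 (I, II vs C2, C3):
Let General R play I with probability p. Expected payoff against C2: 3p + (-12)(1−p) = 15p − 12; against C3: (-2)p + 8(1−p) = −10p + 8.
Setting these equal: 15p − 12 = −10p + 8 ⇒ 25p = 20 ⇒ p = 4/5, and the value is (15)·(4/5) − 12 = 0.
For General C: with q = P(C2), equating I's and II's payoffs gives 5q − 2 = −20q + 8 ⇒ q = 2/5.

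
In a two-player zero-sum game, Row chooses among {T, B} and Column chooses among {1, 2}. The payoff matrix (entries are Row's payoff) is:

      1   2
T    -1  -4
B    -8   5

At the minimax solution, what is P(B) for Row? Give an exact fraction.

3/16

Row minima: T → -4, B → -8; maximin = -4.
Column maxima: 1 → -1, 2 → 5; minimax = -1.
-4 ≠ -1, so there is no saddle point; optimal play is mixed.
Let Row play T with probability p. Expected payoff against 1: (-1)p + (-8)(1−p) = 7p − 8; against 2: (-4)p + 5(1−p) = −9p + 5.
Setting these equal: 7p − 8 = −9p + 5 ⇒ 16p = 13 ⇒ p = 13/16, and the value is (7)·(13/16) − 8 = -37/16.
For Column: with q = P(1), equating T's and B's payoffs gives 3q − 4 = −13q + 5 ⇒ q = 9/16.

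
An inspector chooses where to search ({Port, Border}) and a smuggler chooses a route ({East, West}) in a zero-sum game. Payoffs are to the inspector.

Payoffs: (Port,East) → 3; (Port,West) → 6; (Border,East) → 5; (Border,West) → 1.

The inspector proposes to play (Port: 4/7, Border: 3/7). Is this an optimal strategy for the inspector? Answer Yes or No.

Yes

Against East this mix gives (4/7)·3 + (3/7)·5 = 27/7.
Against West this mix gives (4/7)·6 + (3/7)·1 = 27/7.
All of the smuggler's active replies (East, West) yield 27/7, and no column does worse for the inspector. The mix makes the smuggler indifferent and guarantees 27/7, so it is optimal.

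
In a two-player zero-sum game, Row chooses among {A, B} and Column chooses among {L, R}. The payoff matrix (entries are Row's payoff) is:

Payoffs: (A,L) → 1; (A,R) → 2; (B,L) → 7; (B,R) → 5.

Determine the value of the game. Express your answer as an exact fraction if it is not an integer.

5

Row minima: A → 1, B → 5; maximin = 5.
Column maxima: L → 7, R → 5; minimax = 5.
Since maximin = minimax = 5, there is a saddle point and the value is 5.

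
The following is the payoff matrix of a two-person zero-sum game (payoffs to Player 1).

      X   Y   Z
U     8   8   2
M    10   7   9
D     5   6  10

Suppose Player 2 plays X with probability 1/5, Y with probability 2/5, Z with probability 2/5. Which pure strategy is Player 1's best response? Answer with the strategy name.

M

Expected payoff of U: (1/5)·8 + (2/5)·8 + (2/5)·2 = 28/5.
Expected payoff of M: (1/5)·10 + (2/5)·7 + (2/5)·9 = 42/5.
Expected payoff of D: (1/5)·5 + (2/5)·6 + (2/5)·10 = 37/5.
The largest is 42/5, so Player 1's best response is M.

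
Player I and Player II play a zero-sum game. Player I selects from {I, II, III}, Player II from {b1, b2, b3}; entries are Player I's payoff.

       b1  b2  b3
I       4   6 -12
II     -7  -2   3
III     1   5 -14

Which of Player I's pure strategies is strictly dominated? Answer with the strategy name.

I gives a strictly higher payoff than III against every column: 4 > 1, 6 > 5, -12 > -14.
So III is strictly dominated and Player I never plays it.

III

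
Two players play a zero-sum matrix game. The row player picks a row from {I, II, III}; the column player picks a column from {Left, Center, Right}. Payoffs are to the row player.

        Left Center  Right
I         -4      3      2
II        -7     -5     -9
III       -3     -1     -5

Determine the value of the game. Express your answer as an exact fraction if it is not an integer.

-13/4

Row minima: I → -4, II → -9, III → -5; maximin = -4.
Column maxima: Left → -3, Center → 3, Right → 2; minimax = -3.
-4 ≠ -3, so there is no saddle point; optimal play is mixed.
II is strictly dominated by I, so the row player never plays it.
Center is strictly dominated by Left (it gives the row player strictly more in every row), so the column player never plays it.
On the remaining 2×2 (I, III vs Left, Right):
Let the row player play I with probability p. Expected payoff against Left: (-4)p + (-3)(1−p) = −p − 3; against Right: 2p + (-5)(1−p) = 7p − 5.
Setting these equal: −p − 3 = 7p − 5 ⇒ −8p = -2 ⇒ p = 1/4, and the value is (-1)·(1/4) − 3 = -13/4.
For the column player: with q = P(Left), equating I's and III's payoffs gives −6q + 2 = 2q − 5 ⇒ q = 7/8.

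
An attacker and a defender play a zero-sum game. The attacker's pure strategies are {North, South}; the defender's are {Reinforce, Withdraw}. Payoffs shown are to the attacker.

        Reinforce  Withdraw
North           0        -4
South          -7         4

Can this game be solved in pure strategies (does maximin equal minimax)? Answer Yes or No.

No

Row minima: North → -4, South → -7; maximin = -4.
Column maxima: Reinforce → 0, Withdraw → 4; minimax = 0.
-4 ≠ 0, so no pure-strategy equilibrium exists.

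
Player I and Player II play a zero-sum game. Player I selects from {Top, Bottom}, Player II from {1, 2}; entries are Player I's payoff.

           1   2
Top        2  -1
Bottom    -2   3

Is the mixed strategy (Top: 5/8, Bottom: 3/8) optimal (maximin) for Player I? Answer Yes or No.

Yes

Against 1 this mix gives (5/8)·2 + (3/8)·(-2) = 1/2.
Against 2 this mix gives (5/8)·(-1) + (3/8)·3 = 1/2.
All of Player II's active replies (1, 2) yield 1/2, and no column does worse for Player I. The mix makes Player II indifferent and guarantees 1/2, so it is optimal.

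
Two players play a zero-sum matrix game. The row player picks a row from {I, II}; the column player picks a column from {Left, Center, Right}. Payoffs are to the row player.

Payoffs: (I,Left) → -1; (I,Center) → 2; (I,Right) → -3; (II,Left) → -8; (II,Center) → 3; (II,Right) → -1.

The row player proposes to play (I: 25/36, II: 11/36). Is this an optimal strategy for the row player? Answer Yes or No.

No

Against Left this mix gives (25/36)·(-1) + (11/36)·(-8) = -113/36.
Against Center this mix gives (25/36)·2 + (11/36)·3 = 83/36.
Against Right this mix gives (25/36)·(-3) + (11/36)·(-1) = -43/18.
The column player will play Left, holding the row player to -113/36. Shifting weight toward the row that does better against Left would raise this floor (the equalizing mix achieves -23/9 against both Left and Right), so the proposed strategy is not optimal.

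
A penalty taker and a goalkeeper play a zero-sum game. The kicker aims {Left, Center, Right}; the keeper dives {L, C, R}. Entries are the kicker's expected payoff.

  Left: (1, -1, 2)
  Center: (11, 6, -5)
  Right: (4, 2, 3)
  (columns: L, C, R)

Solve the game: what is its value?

Row minima: Left → -1, Center → -5, Right → 2; maximin = 2.
Column maxima: L → 11, C → 6, R → 3; minimax = 3.
2 ≠ 3, so there is no saddle point; optimal play is mixed.
Left is strictly dominated by Right, so the kicker never plays it.
L is strictly dominated by C (it gives the kicker strictly more in every row), so the keeper never plays it.
On the remaining 2×2 (Center, Right vs C, R):
Let the kicker play Center with probability p. Expected payoff against C: 6p + 2(1−p) = 4p + 2; against R: (-5)p + 3(1−p) = −8p + 3.
Setting these equal: 4p + 2 = −8p + 3 ⇒ 12p = 1 ⇒ p = 1/12, and the value is (4)·(1/12) + 2 = 7/3.
For the keeper: with q = P(C), equating Center's and Right's payoffs gives 11q − 5 = −q + 3 ⇒ q = 2/3.

7/3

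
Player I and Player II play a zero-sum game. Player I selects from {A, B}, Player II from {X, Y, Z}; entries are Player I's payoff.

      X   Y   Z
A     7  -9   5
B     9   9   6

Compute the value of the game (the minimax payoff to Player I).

Row minima: A → -9, B → 6; maximin = 6.
Column maxima: X → 9, Y → 9, Z → 6; minimax = 6.
Since maximin = minimax = 6, there is a saddle point and the value is 6.

6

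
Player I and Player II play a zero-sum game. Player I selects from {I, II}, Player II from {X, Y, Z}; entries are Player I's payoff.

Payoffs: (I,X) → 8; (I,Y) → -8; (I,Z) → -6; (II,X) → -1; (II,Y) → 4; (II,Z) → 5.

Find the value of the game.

8/7

Row minima: I → -8, II → -1; maximin = -1.
Column maxima: X → 8, Y → 4, Z → 5; minimax = 4.
-1 ≠ 4, so there is no saddle point; optimal play is mixed.
Z is strictly dominated by Y (it gives Player I strictly more in every row), so Player II never plays it.
On the remaining 2×2 (I, II vs X, Y):
Let Player I play I with probability p. Expected payoff against X: 8p + (-1)(1−p) = 9p − 1; against Y: (-8)p + 4(1−p) = −12p + 4.
Setting these equal: 9p − 1 = −12p + 4 ⇒ 21p = 5 ⇒ p = 5/21, and the value is (9)·(5/21) − 1 = 8/7.
For Player II: with q = P(X), equating I's and II's payoffs gives 16q − 8 = −5q + 4 ⇒ q = 4/7.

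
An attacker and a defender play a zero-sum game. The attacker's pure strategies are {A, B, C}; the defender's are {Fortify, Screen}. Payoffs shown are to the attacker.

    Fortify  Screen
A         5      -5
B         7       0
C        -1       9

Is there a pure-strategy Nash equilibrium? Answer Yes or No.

Row minima: A → -5, B → 0, C → -1; maximin = 0.
Column maxima: Fortify → 7, Screen → 9; minimax = 7.
0 ≠ 7, so no pure-strategy equilibrium exists.

No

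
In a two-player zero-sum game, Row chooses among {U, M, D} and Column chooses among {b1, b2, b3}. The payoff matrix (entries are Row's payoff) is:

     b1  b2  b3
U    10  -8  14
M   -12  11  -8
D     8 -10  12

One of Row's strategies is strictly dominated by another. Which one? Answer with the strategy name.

D

U gives a strictly higher payoff than D against every column: 10 > 8, -8 > -10, 14 > 12.
So D is strictly dominated and Row never plays it.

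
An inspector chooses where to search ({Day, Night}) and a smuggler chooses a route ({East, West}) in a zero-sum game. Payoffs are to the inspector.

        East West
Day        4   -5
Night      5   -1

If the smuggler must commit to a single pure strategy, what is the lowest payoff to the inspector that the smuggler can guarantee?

Column maxima: East → 5, West → -1.
The smallest of these is -1.

-1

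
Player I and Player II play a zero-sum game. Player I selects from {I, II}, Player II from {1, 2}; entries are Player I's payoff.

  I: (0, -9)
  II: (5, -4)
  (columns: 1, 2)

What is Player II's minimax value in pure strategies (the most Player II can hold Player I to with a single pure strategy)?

-4

Column maxima: 1 → 5, 2 → -4.
The smallest of these is -4.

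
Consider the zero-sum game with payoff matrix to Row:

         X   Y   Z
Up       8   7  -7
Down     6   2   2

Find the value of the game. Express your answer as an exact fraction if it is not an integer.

Row minima: Up → -7, Down → 2; maximin = 2.
Column maxima: X → 8, Y → 7, Z → 2; minimax = 2.
Since maximin = minimax = 2, there is a saddle point and the value is 2.

2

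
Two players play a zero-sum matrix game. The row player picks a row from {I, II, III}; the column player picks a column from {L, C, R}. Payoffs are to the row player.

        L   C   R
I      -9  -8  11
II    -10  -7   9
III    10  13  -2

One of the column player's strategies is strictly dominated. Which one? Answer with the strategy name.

L holds the row player's payoff strictly below C in every row: -9 < -8, -10 < -7, 10 < 13.
So C is strictly dominated for the column player.

C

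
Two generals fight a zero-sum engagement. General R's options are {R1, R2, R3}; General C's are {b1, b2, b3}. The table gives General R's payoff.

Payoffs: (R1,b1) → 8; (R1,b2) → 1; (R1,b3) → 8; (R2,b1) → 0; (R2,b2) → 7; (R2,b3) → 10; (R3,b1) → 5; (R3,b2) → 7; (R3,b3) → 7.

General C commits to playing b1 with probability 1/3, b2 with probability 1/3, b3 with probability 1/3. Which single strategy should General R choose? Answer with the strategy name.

R3

Expected payoff of R1: (1/3)·8 + (1/3)·1 + (1/3)·8 = 17/3.
Expected payoff of R2: (1/3)·0 + (1/3)·7 + (1/3)·10 = 17/3.
Expected payoff of R3: (1/3)·5 + (1/3)·7 + (1/3)·7 = 19/3.
The largest is 19/3, so General R's best response is R3.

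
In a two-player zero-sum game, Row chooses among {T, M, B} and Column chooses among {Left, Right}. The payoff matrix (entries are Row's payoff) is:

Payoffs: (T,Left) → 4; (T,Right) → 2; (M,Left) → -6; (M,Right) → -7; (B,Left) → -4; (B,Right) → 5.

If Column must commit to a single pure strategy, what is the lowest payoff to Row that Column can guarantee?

Column maxima: Left → 4, Right → 5.
The smallest of these is 4.

4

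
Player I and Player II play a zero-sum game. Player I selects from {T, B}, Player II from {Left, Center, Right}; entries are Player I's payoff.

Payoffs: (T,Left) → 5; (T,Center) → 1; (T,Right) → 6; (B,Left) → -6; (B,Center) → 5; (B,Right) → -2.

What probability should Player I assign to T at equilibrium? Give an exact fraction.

Row minima: T → 1, B → -6; maximin = 1.
Column maxima: Left → 5, Center → 5, Right → 6; minimax = 5.
1 ≠ 5, so there is no saddle point; optimal play is mixed.
Right is strictly dominated by Left (it gives Player I strictly more in every row), so Player II never plays it.
On the remaining 2×2 (T, B vs Left, Center):
Let Player I play T with probability p. Expected payoff against Left: 5p + (-6)(1−p) = 11p − 6; against Center: 1p + 5(1−p) = −4p + 5.
Setting these equal: 11p − 6 = −4p + 5 ⇒ 15p = 11 ⇒ p = 11/15, and the value is (11)·(11/15) − 6 = 31/15.
For Player II: with q = P(Left), equating T's and B's payoffs gives 4q + 1 = −11q + 5 ⇒ q = 4/15.

11/15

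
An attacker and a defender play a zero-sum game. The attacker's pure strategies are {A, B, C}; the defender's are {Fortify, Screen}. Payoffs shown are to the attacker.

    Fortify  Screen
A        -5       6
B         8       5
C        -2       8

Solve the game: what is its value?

Row minima: A → -5, B → 5, C → -2; maximin = 5.
Column maxima: Fortify → 8, Screen → 8; minimax = 8.
5 ≠ 8, so there is no saddle point; optimal play is mixed.
A is strictly dominated by C, so the attacker never plays it.
On the remaining 2×2 (B, C vs Fortify, Screen):
Let the attacker play B with probability p. Expected payoff against Fortify: 8p + (-2)(1−p) = 10p − 2; against Screen: 5p + 8(1−p) = −3p + 8.
Setting these equal: 10p − 2 = −3p + 8 ⇒ 13p = 10 ⇒ p = 10/13, and the value is (10)·(10/13) − 2 = 74/13.
For the defender: with q = P(Fortify), equating B's and C's payoffs gives 3q + 5 = −10q + 8 ⇒ q = 3/13.

74/13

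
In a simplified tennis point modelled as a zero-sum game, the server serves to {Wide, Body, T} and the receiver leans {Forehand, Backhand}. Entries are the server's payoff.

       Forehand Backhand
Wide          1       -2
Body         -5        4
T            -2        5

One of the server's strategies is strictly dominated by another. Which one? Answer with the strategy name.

T gives a strictly higher payoff than Body against every column: -2 > -5, 5 > 4.
So Body is strictly dominated and the server never plays it.

Body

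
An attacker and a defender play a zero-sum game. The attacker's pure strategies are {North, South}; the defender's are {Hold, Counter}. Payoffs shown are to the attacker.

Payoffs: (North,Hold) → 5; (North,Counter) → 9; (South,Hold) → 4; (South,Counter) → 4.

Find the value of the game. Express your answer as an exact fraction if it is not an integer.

Row minima: North → 5, South → 4; maximin = 5.
Column maxima: Hold → 5, Counter → 9; minimax = 5.
Since maximin = minimax = 5, there is a saddle point and the value is 5.

5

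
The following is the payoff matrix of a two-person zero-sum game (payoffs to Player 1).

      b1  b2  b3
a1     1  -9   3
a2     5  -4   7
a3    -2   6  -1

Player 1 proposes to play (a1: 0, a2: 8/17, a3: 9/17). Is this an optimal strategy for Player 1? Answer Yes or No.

Against b1 this mix gives (8/17)·5 + (9/17)·(-2) = 22/17.
Against b2 this mix gives (8/17)·(-4) + (9/17)·6 = 22/17.
Against b3 this mix gives (8/17)·7 + (9/17)·(-1) = 47/17.
All of Player 2's active replies (b1, b2) yield 22/17, and no column does worse for Player 1. The mix makes Player 2 indifferent and guarantees 22/17, so it is optimal.

Yes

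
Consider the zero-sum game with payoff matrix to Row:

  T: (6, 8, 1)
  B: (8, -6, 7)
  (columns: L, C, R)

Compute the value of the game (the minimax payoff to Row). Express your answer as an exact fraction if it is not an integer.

31/10

Row minima: T → 1, B → -6; maximin = 1.
Column maxima: L → 8, C → 8, R → 7; minimax = 7.
1 ≠ 7, so there is no saddle point; optimal play is mixed.
L is strictly dominated by R (it gives Row strictly more in every row), so Column never plays it.
On the remaining 2×2 (T, B vs C, R):
Let Row play T with probability p. Expected payoff against C: 8p + (-6)(1−p) = 14p − 6; against R: 1p + 7(1−p) = −6p + 7.
Setting these equal: 14p − 6 = −6p + 7 ⇒ 20p = 13 ⇒ p = 13/20, and the value is (14)·(13/20) − 6 = 31/10.
For Column: with q = P(C), equating T's and B's payoffs gives 7q + 1 = −13q + 7 ⇒ q = 3/10.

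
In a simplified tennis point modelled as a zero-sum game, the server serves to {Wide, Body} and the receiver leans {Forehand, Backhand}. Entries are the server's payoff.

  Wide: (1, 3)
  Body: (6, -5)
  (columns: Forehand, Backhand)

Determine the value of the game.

Row minima: Wide → 1, Body → -5; maximin = 1.
Column maxima: Forehand → 6, Backhand → 3; minimax = 3.
1 ≠ 3, so there is no saddle point; optimal play is mixed.
Let the server play Wide with probability p. Expected payoff against Forehand: 1p + 6(1−p) = −5p + 6; against Backhand: 3p + (-5)(1−p) = 8p − 5.
Setting these equal: −5p + 6 = 8p − 5 ⇒ −13p = -11 ⇒ p = 11/13, and the value is (-5)·(11/13) + 6 = 23/13.
For the receiver: with q = P(Forehand), equating Wide's and Body's payoffs gives −2q + 3 = 11q − 5 ⇒ q = 8/13.

23/13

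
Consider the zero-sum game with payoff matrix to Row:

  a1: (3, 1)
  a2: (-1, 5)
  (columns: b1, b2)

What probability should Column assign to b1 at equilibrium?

Row minima: a1 → 1, a2 → -1; maximin = 1.
Column maxima: b1 → 3, b2 → 5; minimax = 3.
1 ≠ 3, so there is no saddle point; optimal play is mixed.
Let Row play a1 with probability p. Expected payoff against b1: 3p + (-1)(1−p) = 4p − 1; against b2: 1p + 5(1−p) = −4p + 5.
Setting these equal: 4p − 1 = −4p + 5 ⇒ 8p = 6 ⇒ p = 3/4, and the value is (4)·(3/4) − 1 = 2.
For Column: with q = P(b1), equating a1's and a2's payoffs gives 2q + 1 = −6q + 5 ⇒ q = 1/2.

1/2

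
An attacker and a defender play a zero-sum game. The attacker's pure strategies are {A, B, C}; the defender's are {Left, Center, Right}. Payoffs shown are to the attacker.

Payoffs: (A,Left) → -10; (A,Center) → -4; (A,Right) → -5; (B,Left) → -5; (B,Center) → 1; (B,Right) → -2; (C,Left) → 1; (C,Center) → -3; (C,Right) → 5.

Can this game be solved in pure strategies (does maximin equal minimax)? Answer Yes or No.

No

Row minima: A → -10, B → -5, C → -3; maximin = -3.
Column maxima: Left → 1, Center → 1, Right → 5; minimax = 1.
-3 ≠ 1, so no pure-strategy equilibrium exists.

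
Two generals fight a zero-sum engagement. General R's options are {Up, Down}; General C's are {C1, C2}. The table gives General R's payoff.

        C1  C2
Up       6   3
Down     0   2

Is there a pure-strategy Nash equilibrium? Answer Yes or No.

Row minima: Up → 3, Down → 0; maximin = 3.
Column maxima: C1 → 6, C2 → 3; minimax = 3.
maximin = minimax = 3, so a saddle point exists.

Yes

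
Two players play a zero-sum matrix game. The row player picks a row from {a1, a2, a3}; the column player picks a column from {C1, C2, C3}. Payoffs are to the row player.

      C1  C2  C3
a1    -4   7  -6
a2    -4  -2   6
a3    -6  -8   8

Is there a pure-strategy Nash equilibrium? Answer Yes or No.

Row minima: a1 → -6, a2 → -4, a3 → -8; maximin = -4.
Column maxima: C1 → -4, C2 → 7, C3 → 8; minimax = -4.
maximin = minimax = -4, so a saddle point exists.

Yes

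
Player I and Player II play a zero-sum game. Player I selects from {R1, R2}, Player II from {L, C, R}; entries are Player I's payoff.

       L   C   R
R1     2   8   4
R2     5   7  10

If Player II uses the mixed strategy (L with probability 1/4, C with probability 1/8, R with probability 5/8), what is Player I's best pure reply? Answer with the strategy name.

R2

Expected payoff of R1: (1/4)·2 + (1/8)·8 + (5/8)·4 = 4.
Expected payoff of R2: (1/4)·5 + (1/8)·7 + (5/8)·10 = 67/8.
The largest is 67/8, so Player I's best response is R2.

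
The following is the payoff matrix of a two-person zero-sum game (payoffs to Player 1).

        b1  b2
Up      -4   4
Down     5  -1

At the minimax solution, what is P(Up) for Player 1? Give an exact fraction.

Row minima: Up → -4, Down → -1; maximin = -1.
Column maxima: b1 → 5, b2 → 4; minimax = 4.
-1 ≠ 4, so there is no saddle point; optimal play is mixed.
Let Player 1 play Up with probability p. Expected payoff against b1: (-4)p + 5(1−p) = −9p + 5; against b2: 4p + (-1)(1−p) = 5p − 1.
Setting these equal: −9p + 5 = 5p − 1 ⇒ −14p = -6 ⇒ p = 3/7, and the value is (-9)·(3/7) + 5 = 8/7.
For Player 2: with q = P(b1), equating Up's and Down's payoffs gives −8q + 4 = 6q − 1 ⇒ q = 5/14.

3/7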